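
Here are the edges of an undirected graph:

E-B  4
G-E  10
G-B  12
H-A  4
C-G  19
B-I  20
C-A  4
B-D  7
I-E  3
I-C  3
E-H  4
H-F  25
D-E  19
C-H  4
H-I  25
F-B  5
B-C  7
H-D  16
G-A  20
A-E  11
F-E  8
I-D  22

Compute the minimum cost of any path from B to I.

7

Compare a few routes:
B–C–I: 7+3 = 10
B–E–I: 4+3 = 7
B–E–H–C–I: 4+4+4+3 = 15
B–F–E–I: 5+8+3 = 16
Cheapest is B–E–I at 7.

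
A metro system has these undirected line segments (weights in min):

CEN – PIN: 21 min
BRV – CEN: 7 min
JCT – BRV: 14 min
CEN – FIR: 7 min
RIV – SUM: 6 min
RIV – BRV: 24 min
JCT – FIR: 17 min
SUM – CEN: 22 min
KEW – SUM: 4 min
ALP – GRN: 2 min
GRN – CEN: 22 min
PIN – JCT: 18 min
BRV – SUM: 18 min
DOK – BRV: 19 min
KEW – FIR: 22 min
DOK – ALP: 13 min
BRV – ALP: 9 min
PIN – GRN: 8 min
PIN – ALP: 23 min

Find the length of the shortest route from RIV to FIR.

Compare a few routes:
RIV - SUM - KEW - FIR: 6+4+22 = 32
RIV - SUM - CEN - FIR: 6+22+7 = 35
Cheapest is RIV - SUM - KEW - FIR at 32 min.

32 min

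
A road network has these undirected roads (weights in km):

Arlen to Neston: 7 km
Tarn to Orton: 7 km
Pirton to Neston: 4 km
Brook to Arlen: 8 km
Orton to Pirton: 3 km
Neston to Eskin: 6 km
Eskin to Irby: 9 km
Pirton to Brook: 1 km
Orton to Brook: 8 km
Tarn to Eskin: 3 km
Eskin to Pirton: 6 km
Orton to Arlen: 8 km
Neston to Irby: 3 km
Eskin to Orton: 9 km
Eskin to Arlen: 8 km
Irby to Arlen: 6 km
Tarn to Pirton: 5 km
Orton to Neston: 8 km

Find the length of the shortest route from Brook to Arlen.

8 km

Running Dijkstra from Brook:
Brook: 0
Pirton: 1  (via Brook)
Orton: 4  (via Pirton)
Neston: 5  (via Pirton)
Tarn: 6  (via Pirton)
Eskin: 7  (via Pirton)
Irby: 8  (via Neston)
Arlen: 8  (via Brook)
Shortest route: Brook → Arlen = 8 km.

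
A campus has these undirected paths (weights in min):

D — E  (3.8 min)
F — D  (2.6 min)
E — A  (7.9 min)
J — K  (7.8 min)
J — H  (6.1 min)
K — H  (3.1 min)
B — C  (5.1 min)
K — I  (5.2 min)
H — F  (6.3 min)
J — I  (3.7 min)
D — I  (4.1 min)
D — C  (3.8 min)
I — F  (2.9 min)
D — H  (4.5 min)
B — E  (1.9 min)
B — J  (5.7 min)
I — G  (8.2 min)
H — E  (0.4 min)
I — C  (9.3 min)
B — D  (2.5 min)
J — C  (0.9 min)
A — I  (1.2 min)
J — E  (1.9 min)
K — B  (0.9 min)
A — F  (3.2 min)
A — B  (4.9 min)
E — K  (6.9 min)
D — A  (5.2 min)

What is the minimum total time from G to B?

Enumerating some paths:
G - I - F - D - B: 8.2+2.9+2.6+2.5 = 16.2
G - I - J - E - B: 8.2+3.7+1.9+1.9 = 15.7
G - I - A - B: 8.2+1.2+4.9 = 14.3
G - I - D - B: 8.2+4.1+2.5 = 14.8
Cheapest is G - I - A - B at 14.3 min.

14.3 min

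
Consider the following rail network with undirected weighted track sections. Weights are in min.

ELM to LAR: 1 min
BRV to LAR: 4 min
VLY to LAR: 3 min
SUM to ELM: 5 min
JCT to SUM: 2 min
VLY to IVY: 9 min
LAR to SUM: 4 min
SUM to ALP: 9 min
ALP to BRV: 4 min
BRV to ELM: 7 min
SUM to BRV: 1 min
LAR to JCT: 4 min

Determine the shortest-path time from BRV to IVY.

16 min

Enumerating some paths:
BRV - SUM - LAR - VLY - IVY: 1+4+3+9 = 17
BRV - LAR - VLY - IVY: 4+3+9 = 16
Cheapest is BRV - LAR - VLY - IVY at 16 min.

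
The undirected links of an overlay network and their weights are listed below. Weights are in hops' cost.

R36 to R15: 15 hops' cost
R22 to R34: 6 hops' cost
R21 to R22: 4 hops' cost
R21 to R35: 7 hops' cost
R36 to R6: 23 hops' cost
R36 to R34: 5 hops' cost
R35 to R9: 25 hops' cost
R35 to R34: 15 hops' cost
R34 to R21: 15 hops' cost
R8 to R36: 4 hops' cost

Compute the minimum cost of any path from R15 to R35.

35 hops' cost

Shortest distances from R15:
R15: 0
R36: 15  (via R15)
R8: 19  (via R36)
R34: 20  (via R36)
R22: 26  (via R34)
R21: 30  (via R22)
R35: 35  (via R34)
Shortest route: R15 → R36 → R34 → R35 = 35 hops' cost.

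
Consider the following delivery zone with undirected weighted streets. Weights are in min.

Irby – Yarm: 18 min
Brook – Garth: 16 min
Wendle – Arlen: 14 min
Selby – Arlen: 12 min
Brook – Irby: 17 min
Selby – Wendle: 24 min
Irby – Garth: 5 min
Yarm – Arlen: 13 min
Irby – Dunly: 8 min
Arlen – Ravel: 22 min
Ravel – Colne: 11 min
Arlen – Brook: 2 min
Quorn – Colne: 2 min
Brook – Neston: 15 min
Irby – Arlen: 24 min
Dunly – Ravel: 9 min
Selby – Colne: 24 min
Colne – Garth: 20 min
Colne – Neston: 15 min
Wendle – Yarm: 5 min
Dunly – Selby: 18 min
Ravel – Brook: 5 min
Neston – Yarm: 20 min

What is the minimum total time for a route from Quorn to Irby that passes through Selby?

52 min

Shortest Quorn→Selby: Quorn–Colne–Selby = 26
Best Selby to Irby: Selby–Dunly–Irby costing 26
Total via Selby: 26 + 26 = 52 min.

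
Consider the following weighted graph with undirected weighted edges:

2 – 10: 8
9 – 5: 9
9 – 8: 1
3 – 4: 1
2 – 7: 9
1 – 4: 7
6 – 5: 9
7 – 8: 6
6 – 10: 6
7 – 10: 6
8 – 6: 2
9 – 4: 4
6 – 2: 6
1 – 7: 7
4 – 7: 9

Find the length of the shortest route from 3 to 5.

14

Running Dijkstra from 3:
3: 0
4: 1  (via 3)
9: 5  (via 4)
8: 6  (via 9)
1: 8  (via 4)
6: 8  (via 8)
7: 10  (via 4)
2: 14  (via 6)
5: 14  (via 9)
Shortest route: 3–4–9–5 = 14.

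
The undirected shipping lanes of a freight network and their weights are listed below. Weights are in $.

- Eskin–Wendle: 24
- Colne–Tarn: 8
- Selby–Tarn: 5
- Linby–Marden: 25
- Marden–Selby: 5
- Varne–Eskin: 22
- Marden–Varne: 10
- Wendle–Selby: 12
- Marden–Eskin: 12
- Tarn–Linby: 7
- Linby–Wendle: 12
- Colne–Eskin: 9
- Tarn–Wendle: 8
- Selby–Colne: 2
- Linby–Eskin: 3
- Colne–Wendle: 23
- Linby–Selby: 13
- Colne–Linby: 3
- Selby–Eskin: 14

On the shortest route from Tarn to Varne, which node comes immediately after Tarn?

Selby

Enumerating some paths:
Tarn - Linby - Eskin - Marden - Varne: 7+3+12+10 = 32
Tarn - Selby - Marden - Varne: 5+5+10 = 20
Tarn - Linby - Colne - Selby - Marden - Varne: 7+3+2+5+10 = 27
Tarn - Colne - Selby - Marden - Varne: 8+2+5+10 = 25
The minimum is $20 via Tarn - Selby - Marden - Varne.
So from Tarn the first move is to Selby.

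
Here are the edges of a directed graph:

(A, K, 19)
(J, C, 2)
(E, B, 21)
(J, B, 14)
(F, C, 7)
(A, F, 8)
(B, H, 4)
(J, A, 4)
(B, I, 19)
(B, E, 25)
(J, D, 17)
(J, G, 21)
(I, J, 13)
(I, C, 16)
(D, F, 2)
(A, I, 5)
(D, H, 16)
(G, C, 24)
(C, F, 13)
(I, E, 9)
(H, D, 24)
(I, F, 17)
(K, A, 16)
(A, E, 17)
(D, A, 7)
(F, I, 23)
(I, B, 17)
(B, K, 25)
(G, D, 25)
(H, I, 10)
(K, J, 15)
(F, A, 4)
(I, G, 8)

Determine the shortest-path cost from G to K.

50

Running Dijkstra from G:
G: 0
C: 24  (via G)
D: 25  (via G)
F: 27  (via D)
A: 31  (via F)
I: 36  (via A)
H: 41  (via D)
E: 45  (via I)
J: 49  (via I)
K: 50  (via A)
Shortest route: G → D → F → A → K = 50.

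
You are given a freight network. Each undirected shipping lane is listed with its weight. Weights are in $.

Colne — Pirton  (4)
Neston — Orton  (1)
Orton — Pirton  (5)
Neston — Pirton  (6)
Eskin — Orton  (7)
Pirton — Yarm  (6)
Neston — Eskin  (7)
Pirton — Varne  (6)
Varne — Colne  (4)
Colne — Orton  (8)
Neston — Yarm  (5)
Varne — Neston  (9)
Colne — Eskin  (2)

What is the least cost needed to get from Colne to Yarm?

$10

Shortest distances from Colne:
Colne: 0
Eskin: 2  (via Colne)
Pirton: 4  (via Colne)
Varne: 4  (via Colne)
Orton: 8  (via Colne)
Neston: 9  (via Eskin)
Yarm: 10  (via Pirton)
Shortest route: Colne → Pirton → Yarm = $10.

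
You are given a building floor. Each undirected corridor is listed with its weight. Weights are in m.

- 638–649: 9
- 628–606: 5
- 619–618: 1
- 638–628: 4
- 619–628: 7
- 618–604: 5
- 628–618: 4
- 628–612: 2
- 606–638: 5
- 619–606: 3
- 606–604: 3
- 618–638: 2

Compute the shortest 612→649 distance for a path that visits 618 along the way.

Shortest 612→618: 612 → 628 → 618 = 6
Best 618 to 649: 618 → 638 → 649 costing 11
Total via 618: 6 + 11 = 17 m.

17 m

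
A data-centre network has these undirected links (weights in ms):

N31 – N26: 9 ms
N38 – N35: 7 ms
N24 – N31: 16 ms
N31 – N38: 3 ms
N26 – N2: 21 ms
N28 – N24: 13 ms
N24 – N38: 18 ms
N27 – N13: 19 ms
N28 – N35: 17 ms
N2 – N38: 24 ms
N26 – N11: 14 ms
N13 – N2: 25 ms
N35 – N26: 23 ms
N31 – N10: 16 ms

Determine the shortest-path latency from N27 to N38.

Running Dijkstra from N27:
N27: 0
N13: 19  (via N27)
N2: 44  (via N13)
N26: 65  (via N2)
N38: 68  (via N2)
Shortest route: N27–N13–N2–N38 = 68 ms.

68 ms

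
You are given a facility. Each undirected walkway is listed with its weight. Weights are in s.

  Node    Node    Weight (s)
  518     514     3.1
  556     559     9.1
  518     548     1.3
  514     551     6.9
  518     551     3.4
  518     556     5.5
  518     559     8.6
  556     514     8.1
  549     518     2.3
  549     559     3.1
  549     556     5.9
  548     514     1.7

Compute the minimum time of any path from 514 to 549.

Compare a few routes:
514–518–549: 3.1+2.3 = 5.4
514–551–518–549: 6.9+3.4+2.3 = 12.6
514–548–518–549: 1.7+1.3+2.3 = 5.3
The minimum is 5.3 s via 514–548–518–549.

5.3 s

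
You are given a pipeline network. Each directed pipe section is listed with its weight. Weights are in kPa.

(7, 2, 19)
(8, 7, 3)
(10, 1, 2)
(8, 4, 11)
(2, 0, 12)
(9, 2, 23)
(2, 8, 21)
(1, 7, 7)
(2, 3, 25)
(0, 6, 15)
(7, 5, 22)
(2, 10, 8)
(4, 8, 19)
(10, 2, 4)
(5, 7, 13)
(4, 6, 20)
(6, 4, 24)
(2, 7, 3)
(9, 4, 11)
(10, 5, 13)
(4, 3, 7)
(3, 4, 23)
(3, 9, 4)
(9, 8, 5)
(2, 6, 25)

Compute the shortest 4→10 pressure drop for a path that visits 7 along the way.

46 kPa

Best 4 to 7: 4–3–9–8–7 costing 19
Best 7 to 10: 7–2–10 costing 27
Total via 7: 19 + 27 = 46 kPa.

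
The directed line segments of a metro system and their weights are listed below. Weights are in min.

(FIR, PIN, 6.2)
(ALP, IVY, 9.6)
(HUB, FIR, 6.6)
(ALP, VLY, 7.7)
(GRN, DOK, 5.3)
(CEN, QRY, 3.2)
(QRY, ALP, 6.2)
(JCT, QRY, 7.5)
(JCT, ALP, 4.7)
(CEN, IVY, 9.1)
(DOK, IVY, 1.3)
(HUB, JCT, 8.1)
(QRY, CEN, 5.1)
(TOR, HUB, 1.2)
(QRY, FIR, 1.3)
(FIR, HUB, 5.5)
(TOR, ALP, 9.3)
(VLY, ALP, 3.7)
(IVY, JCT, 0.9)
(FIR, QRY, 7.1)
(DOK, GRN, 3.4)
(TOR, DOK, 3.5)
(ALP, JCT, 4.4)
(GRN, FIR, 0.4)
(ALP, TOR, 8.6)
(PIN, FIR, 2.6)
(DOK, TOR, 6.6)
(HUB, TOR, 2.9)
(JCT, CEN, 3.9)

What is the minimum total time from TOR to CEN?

9.6 min

Compare a few routes:
TOR → DOK → IVY → JCT → CEN: 3.5+1.3+0.9+3.9 = 9.6
TOR → ALP → JCT → CEN: 9.3+4.4+3.9 = 17.6
TOR → DOK → IVY → JCT → QRY → CEN: 3.5+1.3+0.9+7.5+5.1 = 18.3
TOR → HUB → JCT → CEN: 1.2+8.1+3.9 = 13.2
Cheapest is TOR → DOK → IVY → JCT → CEN at 9.6 min.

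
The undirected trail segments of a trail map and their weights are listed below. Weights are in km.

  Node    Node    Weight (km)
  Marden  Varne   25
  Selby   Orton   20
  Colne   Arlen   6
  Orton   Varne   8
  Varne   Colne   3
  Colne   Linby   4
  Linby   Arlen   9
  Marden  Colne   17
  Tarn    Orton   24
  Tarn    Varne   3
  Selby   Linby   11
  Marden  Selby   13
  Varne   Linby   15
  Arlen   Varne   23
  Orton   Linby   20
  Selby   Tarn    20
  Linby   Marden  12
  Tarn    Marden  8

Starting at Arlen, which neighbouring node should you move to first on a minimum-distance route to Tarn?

Colne

Compare a few routes:
Arlen - Varne - Tarn: 23+3 = 26
Arlen - Colne - Varne - Tarn: 6+3+3 = 12
Arlen - Linby - Colne - Varne - Tarn: 9+4+3+3 = 19
Arlen - Linby - Varne - Tarn: 9+15+3 = 27
The minimum is 12 km via Arlen - Colne - Varne - Tarn.
So from Arlen the first move is to Colne.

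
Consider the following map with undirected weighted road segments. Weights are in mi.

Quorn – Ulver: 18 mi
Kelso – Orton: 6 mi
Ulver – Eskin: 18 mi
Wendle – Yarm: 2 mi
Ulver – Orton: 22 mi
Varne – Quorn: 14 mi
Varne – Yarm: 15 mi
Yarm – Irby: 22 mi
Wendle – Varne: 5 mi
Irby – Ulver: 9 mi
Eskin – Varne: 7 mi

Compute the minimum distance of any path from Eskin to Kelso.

46 mi

Candidate routes:
Eskin → Varne → Wendle → Yarm → Irby → Ulver → Orton → Kelso: 7+5+2+22+9+22+6 = 73
Eskin → Ulver → Orton → Kelso: 18+22+6 = 46
Eskin → Varne → Quorn → Ulver → Orton → Kelso: 7+14+18+22+6 = 67
The minimum is 46 mi via Eskin → Ulver → Orton → Kelso.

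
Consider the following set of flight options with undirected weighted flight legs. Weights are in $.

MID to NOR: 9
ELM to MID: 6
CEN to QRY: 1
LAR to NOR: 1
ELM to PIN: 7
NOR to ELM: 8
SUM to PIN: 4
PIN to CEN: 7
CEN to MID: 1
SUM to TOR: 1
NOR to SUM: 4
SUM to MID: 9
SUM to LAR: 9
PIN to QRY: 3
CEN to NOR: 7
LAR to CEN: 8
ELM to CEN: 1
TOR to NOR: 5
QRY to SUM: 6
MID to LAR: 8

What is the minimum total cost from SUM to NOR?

Settle nodes by increasing distance from SUM:
SUM: 0
TOR: 1  (via SUM)
NOR: 4  (via SUM)
Shortest route: SUM–NOR = $4.

$4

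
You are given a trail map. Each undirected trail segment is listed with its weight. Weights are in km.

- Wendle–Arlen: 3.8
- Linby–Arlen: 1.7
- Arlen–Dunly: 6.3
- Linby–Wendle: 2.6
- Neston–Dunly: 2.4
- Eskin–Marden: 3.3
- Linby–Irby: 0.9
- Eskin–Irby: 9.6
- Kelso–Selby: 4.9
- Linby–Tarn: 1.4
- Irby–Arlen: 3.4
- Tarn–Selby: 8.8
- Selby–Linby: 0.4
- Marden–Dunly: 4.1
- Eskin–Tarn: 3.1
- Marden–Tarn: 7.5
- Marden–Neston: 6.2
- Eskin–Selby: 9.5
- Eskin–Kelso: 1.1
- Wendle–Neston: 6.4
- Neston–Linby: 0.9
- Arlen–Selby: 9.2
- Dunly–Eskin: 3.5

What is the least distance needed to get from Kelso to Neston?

6.2 km

Candidate routes:
Kelso → Eskin → Tarn → Linby → Neston: 1.1+3.1+1.4+0.9 = 6.5
Kelso → Eskin → Dunly → Neston: 1.1+3.5+2.4 = 7
Kelso → Selby → Linby → Neston: 4.9+0.4+0.9 = 6.2
The minimum is 6.2 km via Kelso → Selby → Linby → Neston.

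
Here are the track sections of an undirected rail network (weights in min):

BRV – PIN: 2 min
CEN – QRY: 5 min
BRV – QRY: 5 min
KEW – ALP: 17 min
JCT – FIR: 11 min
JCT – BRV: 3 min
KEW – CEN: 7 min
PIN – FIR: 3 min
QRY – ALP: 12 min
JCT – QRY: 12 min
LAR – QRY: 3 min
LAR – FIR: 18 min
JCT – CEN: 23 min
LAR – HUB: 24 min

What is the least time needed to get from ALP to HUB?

Compare a few routes:
ALP → QRY → BRV → PIN → FIR → LAR → HUB: 12+5+2+3+18+24 = 64
ALP → KEW → CEN → QRY → LAR → HUB: 17+7+5+3+24 = 56
ALP → QRY → BRV → JCT → FIR → LAR → HUB: 12+5+3+11+18+24 = 73
ALP → QRY → LAR → HUB: 12+3+24 = 39
Cheapest is ALP → QRY → LAR → HUB at 39 min.

39 min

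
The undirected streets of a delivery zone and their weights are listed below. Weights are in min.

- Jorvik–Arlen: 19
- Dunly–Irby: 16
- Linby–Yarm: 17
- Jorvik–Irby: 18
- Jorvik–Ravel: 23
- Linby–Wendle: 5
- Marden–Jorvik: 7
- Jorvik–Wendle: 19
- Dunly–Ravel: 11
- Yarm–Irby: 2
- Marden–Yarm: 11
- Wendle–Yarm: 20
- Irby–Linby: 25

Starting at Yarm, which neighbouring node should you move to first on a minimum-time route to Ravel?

Enumerating some paths:
Yarm–Irby–Jorvik–Ravel: 2+18+23 = 43
Yarm–Irby–Dunly–Ravel: 2+16+11 = 29
Yarm–Marden–Jorvik–Ravel: 11+7+23 = 41
Cheapest is Yarm–Irby–Dunly–Ravel at 29 min.
So from Yarm the first move is to Irby.

Irby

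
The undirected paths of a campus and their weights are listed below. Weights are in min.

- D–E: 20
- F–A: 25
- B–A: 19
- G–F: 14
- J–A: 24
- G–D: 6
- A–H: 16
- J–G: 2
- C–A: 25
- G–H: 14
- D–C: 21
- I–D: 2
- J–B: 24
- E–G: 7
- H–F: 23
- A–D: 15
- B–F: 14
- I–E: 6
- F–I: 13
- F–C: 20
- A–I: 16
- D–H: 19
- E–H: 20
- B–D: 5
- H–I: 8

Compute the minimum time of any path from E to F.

Running Dijkstra from E:
E: 0
I: 6  (via E)
G: 7  (via E)
D: 8  (via I)
J: 9  (via G)
B: 13  (via D)
H: 14  (via I)
F: 19  (via I)
Shortest route: E → I → F = 19 min.

19 min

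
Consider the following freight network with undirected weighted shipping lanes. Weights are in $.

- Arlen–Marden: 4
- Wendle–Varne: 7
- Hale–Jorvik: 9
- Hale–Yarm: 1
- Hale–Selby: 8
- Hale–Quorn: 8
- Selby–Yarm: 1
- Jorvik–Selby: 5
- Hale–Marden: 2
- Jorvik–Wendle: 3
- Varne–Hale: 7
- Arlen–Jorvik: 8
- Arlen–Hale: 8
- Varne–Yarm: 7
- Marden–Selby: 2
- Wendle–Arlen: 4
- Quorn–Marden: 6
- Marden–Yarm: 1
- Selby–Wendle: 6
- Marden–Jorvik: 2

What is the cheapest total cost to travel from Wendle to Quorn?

Enumerating some paths:
Wendle–Selby–Yarm–Marden–Quorn: 6+1+1+6 = 14
Wendle–Selby–Marden–Quorn: 6+2+6 = 14
Wendle–Jorvik–Marden–Quorn: 3+2+6 = 11
The minimum is $11 via Wendle–Jorvik–Marden–Quorn.

$11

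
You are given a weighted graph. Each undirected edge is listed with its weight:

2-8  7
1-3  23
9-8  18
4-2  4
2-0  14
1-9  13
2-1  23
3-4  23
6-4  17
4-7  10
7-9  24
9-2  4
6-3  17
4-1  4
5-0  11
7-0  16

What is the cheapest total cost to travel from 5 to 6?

46

Compare a few routes:
5 - 0 - 2 - 9 - 1 - 4 - 6: 11+14+4+13+4+17 = 63
5 - 0 - 2 - 1 - 4 - 6: 11+14+23+4+17 = 69
5 - 0 - 2 - 4 - 6: 11+14+4+17 = 46
5 - 0 - 7 - 4 - 6: 11+16+10+17 = 54
Cheapest is 5 - 0 - 2 - 4 - 6 at 46.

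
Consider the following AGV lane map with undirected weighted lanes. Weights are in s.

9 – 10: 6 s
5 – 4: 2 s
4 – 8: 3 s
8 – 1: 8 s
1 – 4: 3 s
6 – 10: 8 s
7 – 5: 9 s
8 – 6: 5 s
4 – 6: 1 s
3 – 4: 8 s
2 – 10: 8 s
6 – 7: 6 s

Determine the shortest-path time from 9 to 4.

Running Dijkstra from 9:
9: 0
10: 6  (via 9)
2: 14  (via 10)
6: 14  (via 10)
4: 15  (via 6)
Shortest route: 9–10–6–4 = 15 s.

15 s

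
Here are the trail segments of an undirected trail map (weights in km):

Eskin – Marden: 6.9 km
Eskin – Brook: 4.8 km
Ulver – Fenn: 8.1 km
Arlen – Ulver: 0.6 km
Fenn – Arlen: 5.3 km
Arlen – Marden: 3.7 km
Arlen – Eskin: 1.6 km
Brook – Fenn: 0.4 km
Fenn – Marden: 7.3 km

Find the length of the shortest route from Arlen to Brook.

Compare a few routes:
Arlen–Marden–Fenn–Brook: 3.7+7.3+0.4 = 11.4
Arlen–Eskin–Brook: 1.6+4.8 = 6.4
Arlen–Ulver–Fenn–Brook: 0.6+8.1+0.4 = 9.1
Arlen–Fenn–Brook: 5.3+0.4 = 5.7
The minimum is 5.7 km via Arlen–Fenn–Brook.

5.7 km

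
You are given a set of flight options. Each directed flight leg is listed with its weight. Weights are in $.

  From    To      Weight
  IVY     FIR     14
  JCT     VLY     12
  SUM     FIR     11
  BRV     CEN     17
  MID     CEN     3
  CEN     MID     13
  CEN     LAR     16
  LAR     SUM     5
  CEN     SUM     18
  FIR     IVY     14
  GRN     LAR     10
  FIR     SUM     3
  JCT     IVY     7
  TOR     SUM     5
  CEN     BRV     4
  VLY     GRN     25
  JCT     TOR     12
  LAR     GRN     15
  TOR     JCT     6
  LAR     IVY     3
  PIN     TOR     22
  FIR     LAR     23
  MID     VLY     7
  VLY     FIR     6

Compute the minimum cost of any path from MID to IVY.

Running Dijkstra from MID:
MID: 0
CEN: 3  (via MID)
BRV: 7  (via CEN)
VLY: 7  (via MID)
FIR: 13  (via VLY)
SUM: 16  (via FIR)
LAR: 19  (via CEN)
IVY: 22  (via LAR)
Shortest route: MID–CEN–LAR–IVY = $22.

$22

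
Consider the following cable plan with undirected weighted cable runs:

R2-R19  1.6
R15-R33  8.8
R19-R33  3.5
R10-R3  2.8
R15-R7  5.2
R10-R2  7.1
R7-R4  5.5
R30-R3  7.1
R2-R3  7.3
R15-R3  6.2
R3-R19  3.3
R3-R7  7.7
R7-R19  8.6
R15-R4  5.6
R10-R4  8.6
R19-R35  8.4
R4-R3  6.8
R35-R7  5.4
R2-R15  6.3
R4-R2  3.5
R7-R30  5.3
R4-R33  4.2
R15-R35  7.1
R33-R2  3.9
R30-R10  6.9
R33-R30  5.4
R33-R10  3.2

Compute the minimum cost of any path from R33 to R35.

11.9

Enumerating some paths:
R33 → R2 → R19 → R35: 3.9+1.6+8.4 = 13.9
R33 → R4 → R7 → R35: 4.2+5.5+5.4 = 15.1
R33 → R19 → R35: 3.5+8.4 = 11.9
R33 → R15 → R35: 8.8+7.1 = 15.9
Cheapest is R33 → R19 → R35 at 11.9.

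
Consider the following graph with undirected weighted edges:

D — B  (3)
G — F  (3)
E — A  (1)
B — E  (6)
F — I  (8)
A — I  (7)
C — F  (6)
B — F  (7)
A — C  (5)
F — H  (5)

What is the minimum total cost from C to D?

Compare a few routes:
C → F → B → D: 6+7+3 = 16
C → A → E → B → D: 5+1+6+3 = 15
Cheapest is C → A → E → B → D at 15.

15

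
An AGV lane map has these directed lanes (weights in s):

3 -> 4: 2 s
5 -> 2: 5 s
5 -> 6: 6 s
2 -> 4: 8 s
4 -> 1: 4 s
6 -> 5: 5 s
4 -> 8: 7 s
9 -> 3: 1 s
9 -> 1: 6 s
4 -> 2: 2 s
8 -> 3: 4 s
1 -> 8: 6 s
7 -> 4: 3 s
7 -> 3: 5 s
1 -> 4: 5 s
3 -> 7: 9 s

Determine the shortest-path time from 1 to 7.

Candidate routes:
1 → 4 → 8 → 3 → 7: 5+7+4+9 = 25
1 → 8 → 3 → 7: 6+4+9 = 19
Cheapest is 1 → 8 → 3 → 7 at 19 s.

19 s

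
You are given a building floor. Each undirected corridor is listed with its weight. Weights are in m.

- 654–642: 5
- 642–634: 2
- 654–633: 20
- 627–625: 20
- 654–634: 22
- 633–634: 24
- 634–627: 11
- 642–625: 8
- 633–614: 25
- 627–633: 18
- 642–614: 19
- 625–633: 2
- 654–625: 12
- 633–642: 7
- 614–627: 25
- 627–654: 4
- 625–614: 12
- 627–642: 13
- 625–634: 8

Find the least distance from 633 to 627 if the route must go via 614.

Best 633 to 614: 633–625–614 costing 14
Shortest 614→627: 614–627 = 25
Total via 614: 14 + 25 = 39 m.

39 m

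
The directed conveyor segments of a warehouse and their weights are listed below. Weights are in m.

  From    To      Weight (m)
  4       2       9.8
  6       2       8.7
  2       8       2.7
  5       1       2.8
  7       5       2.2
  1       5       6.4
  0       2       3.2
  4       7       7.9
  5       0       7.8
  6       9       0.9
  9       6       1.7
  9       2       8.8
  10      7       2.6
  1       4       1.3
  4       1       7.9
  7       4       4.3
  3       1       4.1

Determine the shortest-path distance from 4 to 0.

Running Dijkstra from 4:
4: 0
1: 7.9  (via 4)
7: 7.9  (via 4)
2: 9.8  (via 4)
5: 10.1  (via 7)
8: 12.5  (via 2)
0: 17.9  (via 5)
Shortest route: 4 → 7 → 5 → 0 = 17.9 m.

17.9 m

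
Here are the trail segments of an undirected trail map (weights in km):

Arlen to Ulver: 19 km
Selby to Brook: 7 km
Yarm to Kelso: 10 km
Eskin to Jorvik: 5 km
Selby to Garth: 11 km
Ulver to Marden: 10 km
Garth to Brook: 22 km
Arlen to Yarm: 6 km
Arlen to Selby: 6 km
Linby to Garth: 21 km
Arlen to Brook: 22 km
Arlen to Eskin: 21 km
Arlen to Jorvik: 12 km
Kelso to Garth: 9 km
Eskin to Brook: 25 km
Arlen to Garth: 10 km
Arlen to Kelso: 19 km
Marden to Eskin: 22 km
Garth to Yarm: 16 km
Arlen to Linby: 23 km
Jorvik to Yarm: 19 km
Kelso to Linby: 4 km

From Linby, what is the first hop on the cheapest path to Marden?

Enumerating some paths:
Linby → Kelso → Yarm → Arlen → Ulver → Marden: 4+10+6+19+10 = 49
Linby → Kelso → Garth → Arlen → Ulver → Marden: 4+9+10+19+10 = 52
Cheapest is Linby → Kelso → Yarm → Arlen → Ulver → Marden at 49 km.
So from Linby the first move is to Kelso.

Kelso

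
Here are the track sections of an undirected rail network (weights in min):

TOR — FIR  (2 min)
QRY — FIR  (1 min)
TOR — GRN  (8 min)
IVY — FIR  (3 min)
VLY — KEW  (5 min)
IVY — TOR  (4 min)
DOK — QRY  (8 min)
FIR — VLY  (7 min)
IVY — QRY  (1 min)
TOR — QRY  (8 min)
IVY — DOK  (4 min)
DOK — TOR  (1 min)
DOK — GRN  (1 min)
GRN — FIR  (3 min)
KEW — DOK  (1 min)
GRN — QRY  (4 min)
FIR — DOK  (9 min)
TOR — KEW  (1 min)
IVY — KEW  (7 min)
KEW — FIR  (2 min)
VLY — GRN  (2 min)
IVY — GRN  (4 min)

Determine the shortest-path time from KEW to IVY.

Enumerating some paths:
KEW–FIR–QRY–IVY: 2+1+1 = 4
KEW–FIR–IVY: 2+3 = 5
KEW–TOR–IVY: 1+4 = 5
KEW–TOR–FIR–QRY–IVY: 1+2+1+1 = 5
The minimum is 4 min via KEW–FIR–QRY–IVY.

4 min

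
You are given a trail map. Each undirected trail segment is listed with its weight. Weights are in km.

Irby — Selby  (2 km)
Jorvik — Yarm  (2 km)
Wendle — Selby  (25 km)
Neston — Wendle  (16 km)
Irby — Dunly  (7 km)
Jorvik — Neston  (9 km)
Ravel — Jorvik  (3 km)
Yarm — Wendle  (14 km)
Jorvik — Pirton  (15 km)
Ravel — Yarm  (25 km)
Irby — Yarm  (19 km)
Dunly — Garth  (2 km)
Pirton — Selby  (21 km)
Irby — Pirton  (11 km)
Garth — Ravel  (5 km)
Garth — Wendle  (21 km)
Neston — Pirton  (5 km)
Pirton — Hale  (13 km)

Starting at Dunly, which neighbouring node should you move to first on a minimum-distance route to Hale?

Irby

Enumerating some paths:
Dunly - Garth - Ravel - Jorvik - Neston - Pirton - Hale: 2+5+3+9+5+13 = 37
Dunly - Garth - Ravel - Jorvik - Pirton - Hale: 2+5+3+15+13 = 38
Dunly - Irby - Pirton - Hale: 7+11+13 = 31
Cheapest is Dunly - Irby - Pirton - Hale at 31 km.
So from Dunly the first move is to Irby.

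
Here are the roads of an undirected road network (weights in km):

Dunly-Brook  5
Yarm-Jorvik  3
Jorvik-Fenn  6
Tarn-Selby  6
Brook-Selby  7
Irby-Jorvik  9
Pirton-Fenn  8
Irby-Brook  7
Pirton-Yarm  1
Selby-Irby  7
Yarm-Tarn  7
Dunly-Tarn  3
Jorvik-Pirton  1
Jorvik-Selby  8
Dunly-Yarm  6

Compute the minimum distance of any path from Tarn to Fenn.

Candidate routes:
Tarn → Yarm → Pirton → Fenn: 7+1+8 = 16
Tarn → Yarm → Pirton → Jorvik → Fenn: 7+1+1+6 = 15
Tarn → Yarm → Jorvik → Fenn: 7+3+6 = 16
Cheapest is Tarn → Yarm → Pirton → Jorvik → Fenn at 15 km.

15 km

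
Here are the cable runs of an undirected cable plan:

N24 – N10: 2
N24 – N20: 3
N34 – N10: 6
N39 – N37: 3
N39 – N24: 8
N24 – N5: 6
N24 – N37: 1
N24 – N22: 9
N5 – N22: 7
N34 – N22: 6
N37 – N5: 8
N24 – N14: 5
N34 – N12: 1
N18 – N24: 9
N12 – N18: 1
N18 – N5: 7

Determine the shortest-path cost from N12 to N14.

14

Settle nodes by increasing distance from N12:
N12: 0
N18: 1  (via N12)
N34: 1  (via N12)
N10: 7  (via N34)
N22: 7  (via N34)
N5: 8  (via N18)
N24: 9  (via N10)
N37: 10  (via N24)
N20: 12  (via N24)
N39: 13  (via N37)
N14: 14  (via N24)
Shortest route: N12 → N34 → N10 → N24 → N14 = 14.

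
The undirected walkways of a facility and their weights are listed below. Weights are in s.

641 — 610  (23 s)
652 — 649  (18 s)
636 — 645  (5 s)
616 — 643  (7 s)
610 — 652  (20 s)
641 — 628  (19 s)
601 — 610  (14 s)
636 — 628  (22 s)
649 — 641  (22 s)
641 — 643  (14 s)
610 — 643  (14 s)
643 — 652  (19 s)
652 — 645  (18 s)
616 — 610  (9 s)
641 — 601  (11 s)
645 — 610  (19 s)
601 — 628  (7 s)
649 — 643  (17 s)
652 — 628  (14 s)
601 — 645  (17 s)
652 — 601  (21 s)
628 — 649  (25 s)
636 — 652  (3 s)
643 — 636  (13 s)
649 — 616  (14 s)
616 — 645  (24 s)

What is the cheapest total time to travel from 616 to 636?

Running Dijkstra from 616:
616: 0
643: 7  (via 616)
610: 9  (via 616)
649: 14  (via 616)
636: 20  (via 643)
Shortest route: 616–643–636 = 20 s.

20 s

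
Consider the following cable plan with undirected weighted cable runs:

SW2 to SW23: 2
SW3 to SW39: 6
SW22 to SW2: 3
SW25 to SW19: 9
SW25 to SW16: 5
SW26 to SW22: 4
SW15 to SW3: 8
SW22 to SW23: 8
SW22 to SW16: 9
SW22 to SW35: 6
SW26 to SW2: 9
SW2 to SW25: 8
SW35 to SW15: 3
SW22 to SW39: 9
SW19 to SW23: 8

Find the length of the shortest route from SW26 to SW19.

Enumerating some paths:
SW26 - SW2 - SW23 - SW19: 9+2+8 = 19
SW26 - SW22 - SW23 - SW19: 4+8+8 = 20
SW26 - SW22 - SW2 - SW25 - SW19: 4+3+8+9 = 24
SW26 - SW22 - SW2 - SW23 - SW19: 4+3+2+8 = 17
The minimum is 17 via SW26 - SW22 - SW2 - SW23 - SW19.

17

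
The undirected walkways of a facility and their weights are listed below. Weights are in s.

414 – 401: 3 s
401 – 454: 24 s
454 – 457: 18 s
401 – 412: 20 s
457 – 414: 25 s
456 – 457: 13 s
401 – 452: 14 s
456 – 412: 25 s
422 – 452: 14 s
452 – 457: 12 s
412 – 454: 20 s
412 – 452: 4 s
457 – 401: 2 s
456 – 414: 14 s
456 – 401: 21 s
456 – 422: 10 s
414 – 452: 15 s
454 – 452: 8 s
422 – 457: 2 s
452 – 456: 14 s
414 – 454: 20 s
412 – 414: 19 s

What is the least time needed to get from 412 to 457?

Enumerating some paths:
412–452–422–457: 4+14+2 = 20
412–452–457: 4+12 = 16
412–452–401–457: 4+14+2 = 20
Cheapest is 412–452–457 at 16 s.

16 s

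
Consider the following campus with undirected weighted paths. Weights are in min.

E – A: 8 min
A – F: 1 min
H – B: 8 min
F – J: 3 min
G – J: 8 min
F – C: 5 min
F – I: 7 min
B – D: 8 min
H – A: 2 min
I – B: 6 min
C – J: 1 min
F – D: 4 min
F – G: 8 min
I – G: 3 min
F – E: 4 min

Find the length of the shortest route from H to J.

Settle nodes by increasing distance from H:
H: 0
A: 2  (via H)
F: 3  (via A)
J: 6  (via F)
Shortest route: H → A → F → J = 6 min.

6 min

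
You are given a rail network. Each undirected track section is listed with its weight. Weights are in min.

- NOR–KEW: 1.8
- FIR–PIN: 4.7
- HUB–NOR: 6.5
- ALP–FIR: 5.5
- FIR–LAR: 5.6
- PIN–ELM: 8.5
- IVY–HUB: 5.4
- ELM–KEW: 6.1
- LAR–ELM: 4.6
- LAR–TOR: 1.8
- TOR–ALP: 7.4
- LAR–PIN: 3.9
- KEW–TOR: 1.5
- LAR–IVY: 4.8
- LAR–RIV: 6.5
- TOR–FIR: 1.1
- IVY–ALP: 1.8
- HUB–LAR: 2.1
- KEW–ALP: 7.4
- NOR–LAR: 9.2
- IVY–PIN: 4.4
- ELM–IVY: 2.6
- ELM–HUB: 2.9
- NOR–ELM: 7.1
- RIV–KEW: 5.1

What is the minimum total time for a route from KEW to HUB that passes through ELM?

Best KEW to ELM: KEW → ELM costing 6.1
Shortest ELM→HUB: ELM → HUB = 2.9
Total via ELM: 6.1 + 2.9 = 9 min.

9 min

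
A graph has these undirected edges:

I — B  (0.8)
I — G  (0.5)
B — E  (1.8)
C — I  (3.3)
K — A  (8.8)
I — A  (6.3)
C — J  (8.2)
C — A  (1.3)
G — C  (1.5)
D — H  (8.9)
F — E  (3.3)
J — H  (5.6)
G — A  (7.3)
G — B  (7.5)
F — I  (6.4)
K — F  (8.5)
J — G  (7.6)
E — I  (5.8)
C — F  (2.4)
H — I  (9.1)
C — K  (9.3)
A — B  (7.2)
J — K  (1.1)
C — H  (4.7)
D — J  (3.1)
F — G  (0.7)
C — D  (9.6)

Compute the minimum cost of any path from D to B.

Settle nodes by increasing distance from D:
D: 0
J: 3.1  (via D)
K: 4.2  (via J)
H: 8.7  (via J)
C: 9.6  (via D)
G: 10.7  (via J)
A: 10.9  (via C)
I: 11.2  (via G)
F: 11.4  (via G)
B: 12  (via I)
Shortest route: D–J–G–I–B = 12.

12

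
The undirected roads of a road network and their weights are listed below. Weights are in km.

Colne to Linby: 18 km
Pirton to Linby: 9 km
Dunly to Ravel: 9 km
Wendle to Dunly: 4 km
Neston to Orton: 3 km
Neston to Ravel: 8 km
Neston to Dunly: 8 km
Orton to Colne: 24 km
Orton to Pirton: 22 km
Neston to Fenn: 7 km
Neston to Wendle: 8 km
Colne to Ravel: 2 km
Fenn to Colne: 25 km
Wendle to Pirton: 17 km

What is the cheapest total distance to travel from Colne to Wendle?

Settle nodes by increasing distance from Colne:
Colne: 0
Ravel: 2  (via Colne)
Neston: 10  (via Ravel)
Dunly: 11  (via Ravel)
Orton: 13  (via Neston)
Wendle: 15  (via Dunly)
Shortest route: Colne → Ravel → Dunly → Wendle = 15 km.

15 km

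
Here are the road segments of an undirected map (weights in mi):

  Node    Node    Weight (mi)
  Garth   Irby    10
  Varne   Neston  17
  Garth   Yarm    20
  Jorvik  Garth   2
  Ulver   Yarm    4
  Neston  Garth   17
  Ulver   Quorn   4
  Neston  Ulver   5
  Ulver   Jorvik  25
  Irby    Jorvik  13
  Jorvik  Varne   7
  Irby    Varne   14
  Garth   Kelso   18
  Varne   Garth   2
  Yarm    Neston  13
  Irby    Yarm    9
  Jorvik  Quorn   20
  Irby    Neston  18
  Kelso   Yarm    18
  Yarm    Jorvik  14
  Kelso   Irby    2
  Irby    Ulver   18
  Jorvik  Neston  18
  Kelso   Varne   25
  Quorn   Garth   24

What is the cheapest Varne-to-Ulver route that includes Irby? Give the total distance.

25 mi

Best Varne to Irby: Varne–Garth–Irby costing 12
Best Irby to Ulver: Irby–Yarm–Ulver costing 13
Total via Irby: 12 + 13 = 25 mi.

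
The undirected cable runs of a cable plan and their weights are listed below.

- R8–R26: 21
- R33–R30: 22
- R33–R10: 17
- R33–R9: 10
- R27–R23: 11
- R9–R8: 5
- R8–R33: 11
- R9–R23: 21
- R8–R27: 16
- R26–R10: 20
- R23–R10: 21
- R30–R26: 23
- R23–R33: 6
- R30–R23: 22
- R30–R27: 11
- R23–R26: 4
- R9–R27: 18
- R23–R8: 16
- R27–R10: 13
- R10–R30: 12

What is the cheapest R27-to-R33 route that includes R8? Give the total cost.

Best R27 to R8: R27 → R8 costing 16
Best R8 to R33: R8 → R33 costing 11
Total via R8: 16 + 11 = 27.

27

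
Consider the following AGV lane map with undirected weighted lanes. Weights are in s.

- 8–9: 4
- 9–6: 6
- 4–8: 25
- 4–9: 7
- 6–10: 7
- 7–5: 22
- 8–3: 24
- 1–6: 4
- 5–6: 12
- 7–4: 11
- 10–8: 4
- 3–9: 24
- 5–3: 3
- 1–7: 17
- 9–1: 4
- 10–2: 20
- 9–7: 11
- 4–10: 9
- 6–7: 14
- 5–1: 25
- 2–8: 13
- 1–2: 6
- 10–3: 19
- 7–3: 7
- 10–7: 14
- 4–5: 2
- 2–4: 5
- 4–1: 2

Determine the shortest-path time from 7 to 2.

16 s

Running Dijkstra from 7:
7: 0
3: 7  (via 7)
5: 10  (via 3)
4: 11  (via 7)
9: 11  (via 7)
1: 13  (via 4)
6: 14  (via 7)
10: 14  (via 7)
8: 15  (via 9)
2: 16  (via 4)
Shortest route: 7 → 4 → 2 = 16 s.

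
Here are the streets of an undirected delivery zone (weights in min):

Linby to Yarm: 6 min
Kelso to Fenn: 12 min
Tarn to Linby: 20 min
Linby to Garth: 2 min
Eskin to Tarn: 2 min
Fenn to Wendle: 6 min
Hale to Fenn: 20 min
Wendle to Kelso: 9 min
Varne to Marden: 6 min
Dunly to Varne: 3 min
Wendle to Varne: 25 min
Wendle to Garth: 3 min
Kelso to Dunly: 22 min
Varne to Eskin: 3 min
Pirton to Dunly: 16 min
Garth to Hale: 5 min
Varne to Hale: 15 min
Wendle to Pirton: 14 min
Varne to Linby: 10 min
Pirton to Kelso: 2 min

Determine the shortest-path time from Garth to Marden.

Compare a few routes:
Garth - Hale - Varne - Marden: 5+15+6 = 26
Garth - Linby - Varne - Marden: 2+10+6 = 18
Garth - Linby - Tarn - Eskin - Varne - Marden: 2+20+2+3+6 = 33
The minimum is 18 min via Garth - Linby - Varne - Marden.

18 min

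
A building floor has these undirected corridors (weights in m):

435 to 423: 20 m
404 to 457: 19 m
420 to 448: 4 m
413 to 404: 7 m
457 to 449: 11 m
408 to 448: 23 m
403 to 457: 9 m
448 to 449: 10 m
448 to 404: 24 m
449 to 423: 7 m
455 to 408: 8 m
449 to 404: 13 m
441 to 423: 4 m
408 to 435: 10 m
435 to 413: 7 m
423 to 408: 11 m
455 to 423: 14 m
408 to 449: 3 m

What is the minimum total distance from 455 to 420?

Running Dijkstra from 455:
455: 0
408: 8  (via 455)
449: 11  (via 408)
423: 14  (via 455)
435: 18  (via 408)
441: 18  (via 423)
448: 21  (via 449)
457: 22  (via 449)
404: 24  (via 449)
420: 25  (via 448)
Shortest route: 455–408–449–448–420 = 25 m.

25 m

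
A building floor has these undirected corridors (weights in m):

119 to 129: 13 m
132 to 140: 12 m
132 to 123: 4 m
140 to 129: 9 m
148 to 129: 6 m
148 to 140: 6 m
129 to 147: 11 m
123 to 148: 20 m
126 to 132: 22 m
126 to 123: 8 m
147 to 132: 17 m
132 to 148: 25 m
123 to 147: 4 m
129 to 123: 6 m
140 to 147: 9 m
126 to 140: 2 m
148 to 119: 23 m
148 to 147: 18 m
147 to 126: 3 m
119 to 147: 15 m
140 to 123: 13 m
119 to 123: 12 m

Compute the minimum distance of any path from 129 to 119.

13 m

Compare a few routes:
129 → 123 → 119: 6+12 = 18
129 → 119: 13 = 13
129 → 123 → 147 → 119: 6+4+15 = 25
Cheapest is 129 → 119 at 13 m.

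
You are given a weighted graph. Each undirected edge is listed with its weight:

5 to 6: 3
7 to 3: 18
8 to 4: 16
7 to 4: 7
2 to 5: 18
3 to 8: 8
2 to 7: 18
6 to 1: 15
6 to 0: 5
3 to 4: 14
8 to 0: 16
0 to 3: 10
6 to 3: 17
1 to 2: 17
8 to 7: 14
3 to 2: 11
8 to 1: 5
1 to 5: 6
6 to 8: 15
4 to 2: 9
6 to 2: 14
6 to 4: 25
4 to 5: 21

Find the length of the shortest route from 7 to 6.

Settle nodes by increasing distance from 7:
7: 0
4: 7  (via 7)
8: 14  (via 7)
2: 16  (via 4)
3: 18  (via 7)
1: 19  (via 8)
5: 25  (via 1)
0: 28  (via 3)
6: 28  (via 5)
Shortest route: 7–8–1–5–6 = 28.

28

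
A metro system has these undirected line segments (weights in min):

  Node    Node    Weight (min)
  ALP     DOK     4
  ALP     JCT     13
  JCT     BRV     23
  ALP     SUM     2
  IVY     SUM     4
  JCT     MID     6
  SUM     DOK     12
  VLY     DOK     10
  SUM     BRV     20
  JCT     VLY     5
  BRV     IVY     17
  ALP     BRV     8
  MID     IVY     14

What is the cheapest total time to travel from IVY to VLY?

Enumerating some paths:
IVY - MID - JCT - VLY: 14+6+5 = 25
IVY - SUM - ALP - DOK - VLY: 4+2+4+10 = 20
IVY - SUM - ALP - JCT - VLY: 4+2+13+5 = 24
The minimum is 20 min via IVY - SUM - ALP - DOK - VLY.

20 min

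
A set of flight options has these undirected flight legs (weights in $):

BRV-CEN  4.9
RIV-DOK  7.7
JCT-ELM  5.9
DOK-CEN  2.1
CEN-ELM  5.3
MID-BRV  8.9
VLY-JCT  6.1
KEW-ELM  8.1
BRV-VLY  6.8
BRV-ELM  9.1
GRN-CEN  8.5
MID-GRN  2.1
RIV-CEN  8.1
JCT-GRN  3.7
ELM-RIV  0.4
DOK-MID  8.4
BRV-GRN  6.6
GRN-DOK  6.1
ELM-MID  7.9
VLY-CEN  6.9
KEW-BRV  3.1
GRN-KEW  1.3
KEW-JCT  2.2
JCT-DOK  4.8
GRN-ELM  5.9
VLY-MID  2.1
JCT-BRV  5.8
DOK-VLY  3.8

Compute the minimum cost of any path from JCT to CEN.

$6.9

Compare a few routes:
JCT - DOK - CEN: 4.8+2.1 = 6.9
JCT - KEW - BRV - CEN: 2.2+3.1+4.9 = 10.2
JCT - BRV - CEN: 5.8+4.9 = 10.7
JCT - ELM - CEN: 5.9+5.3 = 11.2
Cheapest is JCT - DOK - CEN at $6.9.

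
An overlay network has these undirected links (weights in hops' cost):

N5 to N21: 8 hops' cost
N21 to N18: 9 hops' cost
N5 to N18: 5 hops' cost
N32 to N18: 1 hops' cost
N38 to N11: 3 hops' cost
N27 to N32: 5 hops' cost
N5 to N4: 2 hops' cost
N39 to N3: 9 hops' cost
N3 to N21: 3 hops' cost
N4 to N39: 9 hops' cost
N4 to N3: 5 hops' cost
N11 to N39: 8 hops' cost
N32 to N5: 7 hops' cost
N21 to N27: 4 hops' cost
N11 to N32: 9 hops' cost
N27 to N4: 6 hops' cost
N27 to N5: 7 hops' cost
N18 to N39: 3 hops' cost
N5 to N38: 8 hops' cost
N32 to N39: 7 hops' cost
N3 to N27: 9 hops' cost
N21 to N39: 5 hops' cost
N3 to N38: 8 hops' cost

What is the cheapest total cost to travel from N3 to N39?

8 hops' cost

Candidate routes:
N3 - N21 - N39: 3+5 = 8
N3 - N39: 9 = 9
The minimum is 8 hops' cost via N3 - N21 - N39.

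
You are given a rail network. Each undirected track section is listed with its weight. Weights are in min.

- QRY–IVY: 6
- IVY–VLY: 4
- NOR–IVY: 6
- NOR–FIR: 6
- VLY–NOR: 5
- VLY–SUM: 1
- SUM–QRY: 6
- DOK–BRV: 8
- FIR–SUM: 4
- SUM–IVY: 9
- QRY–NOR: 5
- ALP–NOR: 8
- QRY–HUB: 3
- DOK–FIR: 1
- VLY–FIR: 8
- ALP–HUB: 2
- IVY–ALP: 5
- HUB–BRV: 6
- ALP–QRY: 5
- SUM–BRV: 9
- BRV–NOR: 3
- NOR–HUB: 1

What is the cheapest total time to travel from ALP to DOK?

Running Dijkstra from ALP:
ALP: 0
HUB: 2  (via ALP)
NOR: 3  (via HUB)
QRY: 5  (via ALP)
IVY: 5  (via ALP)
BRV: 6  (via NOR)
VLY: 8  (via NOR)
FIR: 9  (via NOR)
SUM: 9  (via VLY)
DOK: 10  (via FIR)
Shortest route: ALP → HUB → NOR → FIR → DOK = 10 min.

10 min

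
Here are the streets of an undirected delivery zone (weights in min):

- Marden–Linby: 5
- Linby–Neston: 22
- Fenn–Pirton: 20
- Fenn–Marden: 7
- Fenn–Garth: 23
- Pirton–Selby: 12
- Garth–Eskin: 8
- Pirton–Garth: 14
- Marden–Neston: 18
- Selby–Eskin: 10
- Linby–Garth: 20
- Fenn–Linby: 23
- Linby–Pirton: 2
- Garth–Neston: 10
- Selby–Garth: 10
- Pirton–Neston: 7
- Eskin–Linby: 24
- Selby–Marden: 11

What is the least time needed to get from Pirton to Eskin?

Settle nodes by increasing distance from Pirton:
Pirton: 0
Linby: 2  (via Pirton)
Marden: 7  (via Linby)
Neston: 7  (via Pirton)
Selby: 12  (via Pirton)
Fenn: 14  (via Marden)
Garth: 14  (via Pirton)
Eskin: 22  (via Selby)
Shortest route: Pirton → Selby → Eskin = 22 min.

22 min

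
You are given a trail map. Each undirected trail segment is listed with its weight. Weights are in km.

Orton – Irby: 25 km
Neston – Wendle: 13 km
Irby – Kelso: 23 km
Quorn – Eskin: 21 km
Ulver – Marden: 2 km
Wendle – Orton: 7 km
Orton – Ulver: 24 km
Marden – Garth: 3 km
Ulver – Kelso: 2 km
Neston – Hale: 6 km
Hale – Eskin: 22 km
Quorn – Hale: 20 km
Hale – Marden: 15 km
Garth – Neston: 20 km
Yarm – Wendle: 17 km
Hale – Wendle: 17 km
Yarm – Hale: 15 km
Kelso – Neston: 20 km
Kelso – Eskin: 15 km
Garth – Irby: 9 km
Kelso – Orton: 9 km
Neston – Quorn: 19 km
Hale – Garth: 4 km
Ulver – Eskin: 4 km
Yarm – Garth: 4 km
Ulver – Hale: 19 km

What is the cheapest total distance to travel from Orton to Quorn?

Running Dijkstra from Orton:
Orton: 0
Wendle: 7  (via Orton)
Kelso: 9  (via Orton)
Ulver: 11  (via Kelso)
Marden: 13  (via Ulver)
Eskin: 15  (via Ulver)
Garth: 16  (via Marden)
Neston: 20  (via Wendle)
Hale: 20  (via Garth)
Yarm: 20  (via Garth)
Irby: 25  (via Orton)
Quorn: 36  (via Eskin)
Shortest route: Orton → Kelso → Ulver → Eskin → Quorn = 36 km.

36 km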